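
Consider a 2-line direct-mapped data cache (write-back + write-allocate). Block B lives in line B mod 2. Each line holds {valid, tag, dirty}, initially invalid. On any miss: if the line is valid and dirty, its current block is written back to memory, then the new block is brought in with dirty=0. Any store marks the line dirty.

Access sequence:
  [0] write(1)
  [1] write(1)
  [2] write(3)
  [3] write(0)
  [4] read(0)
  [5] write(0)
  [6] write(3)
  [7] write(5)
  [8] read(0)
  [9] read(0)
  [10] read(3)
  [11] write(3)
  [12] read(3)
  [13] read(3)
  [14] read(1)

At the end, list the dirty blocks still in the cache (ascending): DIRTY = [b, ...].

DIRTY = [0]

0: W B1 -> L1 miss  d=D]
1: W B1 -> L1 hit  d=D]
2: W B3 -> L1 miss wb->B1  d=D]
3: W B0 -> L0 miss  d=D]
4: R B0 -> L0 hit  d=D]
5: W B0 -> L0 hit  d=D]
6: W B3 -> L1 hit  d=D]
7: W B5 -> L1 miss wb->B3  d=D]
8: R B0 -> L0 hit  d=D]
9: R B0 -> L0 hit  d=D]
10: R B3 -> L1 miss wb->B5  d=-]
11: W B3 -> L1 hit  d=D]
12: R B3 -> L1 hit  d=D]
13: R B3 -> L1 hit  d=D]
14: R B1 -> L1 miss wb->B3  d=-]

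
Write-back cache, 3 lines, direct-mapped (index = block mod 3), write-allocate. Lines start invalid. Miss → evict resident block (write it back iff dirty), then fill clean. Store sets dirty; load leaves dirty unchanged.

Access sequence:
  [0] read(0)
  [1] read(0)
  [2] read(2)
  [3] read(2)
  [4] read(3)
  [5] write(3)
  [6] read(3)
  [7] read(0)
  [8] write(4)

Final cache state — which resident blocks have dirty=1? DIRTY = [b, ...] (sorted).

0: R B0 → L0 miss [-]
1: R B0 → L0 hit [-]
2: R B2 → L2 miss [-]
3: R B2 → L2 hit [-]
4: R B3 → L0 miss [-]
5: W B3 → L0 hit [D]
6: R B3 → L0 hit [D]
7: R B0 → L0 miss wb→B3 [-]
8: W B4 → L1 miss [D]

DIRTY = [4]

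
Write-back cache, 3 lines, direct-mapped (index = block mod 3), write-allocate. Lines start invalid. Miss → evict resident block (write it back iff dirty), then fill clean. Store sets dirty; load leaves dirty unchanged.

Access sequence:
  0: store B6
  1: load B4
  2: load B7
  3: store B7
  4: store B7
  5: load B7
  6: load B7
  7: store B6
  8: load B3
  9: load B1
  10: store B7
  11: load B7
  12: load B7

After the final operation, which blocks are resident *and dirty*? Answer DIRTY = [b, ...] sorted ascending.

  0 | W B6 → L0 miss [D]
  1 | R B4 → L1 miss [-]
  2 | R B7 → L1 miss [-]
  3 | W B7 → L1 hit [D]
  4 | W B7 → L1 hit [D]
  5 | R B7 → L1 hit [D]
  6 | R B7 → L1 hit [D]
  7 | W B6 → L0 hit [D]
  8 | R B3 → L0 miss wb→B6 [-]
  9 | R B1 → L1 miss wb→B7 [-]
  10 | W B7 → L1 miss [D]
  11 | R B7 → L1 hit [D]
  12 | R B7 → L1 hit [D]

DIRTY = [7]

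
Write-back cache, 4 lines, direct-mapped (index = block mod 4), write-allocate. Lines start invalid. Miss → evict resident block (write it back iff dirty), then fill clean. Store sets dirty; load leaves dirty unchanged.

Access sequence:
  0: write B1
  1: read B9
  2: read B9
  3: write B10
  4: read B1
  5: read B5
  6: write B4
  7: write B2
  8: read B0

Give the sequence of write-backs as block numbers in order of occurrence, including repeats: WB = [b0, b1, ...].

0: W B1 -> L1 miss  d=D]
1: R B9 -> L1 miss wb->B1  d=-]
2: R B9 -> L1 hit  d=-]
3: W B10 -> L2 miss  d=D]
4: R B1 -> L1 miss  d=-]
5: R B5 -> L1 miss  d=-]
6: W B4 -> L0 miss  d=D]
7: W B2 -> L2 miss wb->B10  d=D]
8: R B0 -> L0 miss wb->B4  d=-]

WB = [1, 10, 4]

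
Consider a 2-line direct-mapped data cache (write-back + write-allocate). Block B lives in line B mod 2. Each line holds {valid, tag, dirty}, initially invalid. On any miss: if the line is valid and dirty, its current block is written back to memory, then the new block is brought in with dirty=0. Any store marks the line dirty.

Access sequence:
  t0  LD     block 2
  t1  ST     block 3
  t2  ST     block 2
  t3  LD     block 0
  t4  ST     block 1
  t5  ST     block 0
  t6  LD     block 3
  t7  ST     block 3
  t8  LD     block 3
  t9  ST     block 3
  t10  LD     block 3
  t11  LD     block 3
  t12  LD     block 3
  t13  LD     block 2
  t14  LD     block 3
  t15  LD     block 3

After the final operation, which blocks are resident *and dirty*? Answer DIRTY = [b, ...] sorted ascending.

0: R B2 → L0 miss [-]
1: W B3 → L1 miss [D]
2: W B2 → L0 hit [D]
3: R B0 → L0 miss wb→B2 [-]
4: W B1 → L1 miss wb→B3 [D]
5: W B0 → L0 hit [D]
6: R B3 → L1 miss wb→B1 [-]
7: W B3 → L1 hit [D]
8: R B3 → L1 hit [D]
9: W B3 → L1 hit [D]
10: R B3 → L1 hit [D]
11: R B3 → L1 hit [D]
12: R B3 → L1 hit [D]
13: R B2 → L0 miss wb→B0 [-]
14: R B3 → L1 hit [D]
15: R B3 → L1 hit [D]

DIRTY = [3]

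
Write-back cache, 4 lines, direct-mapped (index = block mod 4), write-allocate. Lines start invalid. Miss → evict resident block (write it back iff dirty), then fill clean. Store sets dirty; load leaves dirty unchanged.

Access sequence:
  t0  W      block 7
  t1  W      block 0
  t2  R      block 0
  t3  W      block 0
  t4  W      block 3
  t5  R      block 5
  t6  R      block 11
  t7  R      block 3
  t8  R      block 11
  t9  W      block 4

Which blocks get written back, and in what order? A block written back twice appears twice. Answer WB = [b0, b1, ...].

WB = [7, 3, 0]

  0 | W B7 → L3 miss [D]
  1 | W B0 → L0 miss [D]
  2 | R B0 → L0 hit [D]
  3 | W B0 → L0 hit [D]
  4 | W B3 → L3 miss wb→B7 [D]
  5 | R B5 → L1 miss [-]
  6 | R B11 → L3 miss wb→B3 [-]
  7 | R B3 → L3 miss [-]
  8 | R B11 → L3 miss [-]
  9 | W B4 → L0 miss wb→B0 [D]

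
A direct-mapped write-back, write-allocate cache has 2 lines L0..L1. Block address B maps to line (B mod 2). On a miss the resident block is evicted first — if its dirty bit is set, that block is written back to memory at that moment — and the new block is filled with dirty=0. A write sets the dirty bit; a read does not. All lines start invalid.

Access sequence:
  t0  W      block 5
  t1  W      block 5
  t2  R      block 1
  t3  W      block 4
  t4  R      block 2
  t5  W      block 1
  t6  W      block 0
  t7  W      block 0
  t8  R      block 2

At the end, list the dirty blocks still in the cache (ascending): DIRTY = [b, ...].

0: W B5 → L1 miss [D]
1: W B5 → L1 hit [D]
2: R B1 → L1 miss wb→B5 [-]
3: W B4 → L0 miss [D]
4: R B2 → L0 miss wb→B4 [-]
5: W B1 → L1 hit [D]
6: W B0 → L0 miss [D]
7: W B0 → L0 hit [D]
8: R B2 → L0 miss wb→B0 [-]

DIRTY = [1]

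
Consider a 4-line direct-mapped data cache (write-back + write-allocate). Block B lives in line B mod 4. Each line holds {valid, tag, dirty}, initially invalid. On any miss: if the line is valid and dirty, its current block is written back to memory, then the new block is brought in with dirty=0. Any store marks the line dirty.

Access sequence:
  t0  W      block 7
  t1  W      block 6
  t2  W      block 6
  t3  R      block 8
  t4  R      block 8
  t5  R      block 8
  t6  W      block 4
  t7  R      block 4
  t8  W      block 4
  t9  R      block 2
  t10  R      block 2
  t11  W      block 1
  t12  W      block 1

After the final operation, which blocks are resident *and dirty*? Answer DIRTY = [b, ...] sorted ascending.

0: W B7 -> L3 miss  d=D]
1: W B6 -> L2 miss  d=D]
2: W B6 -> L2 hit  d=D]
3: R B8 -> L0 miss  d=-]
4: R B8 -> L0 hit  d=-]
5: R B8 -> L0 hit  d=-]
6: W B4 -> L0 miss  d=D]
7: R B4 -> L0 hit  d=D]
8: W B4 -> L0 hit  d=D]
9: R B2 -> L2 miss wb->B6  d=-]
10: R B2 -> L2 hit  d=-]
11: W B1 -> L1 miss  d=D]
12: W B1 -> L1 hit  d=D]

DIRTY = [1, 4, 7]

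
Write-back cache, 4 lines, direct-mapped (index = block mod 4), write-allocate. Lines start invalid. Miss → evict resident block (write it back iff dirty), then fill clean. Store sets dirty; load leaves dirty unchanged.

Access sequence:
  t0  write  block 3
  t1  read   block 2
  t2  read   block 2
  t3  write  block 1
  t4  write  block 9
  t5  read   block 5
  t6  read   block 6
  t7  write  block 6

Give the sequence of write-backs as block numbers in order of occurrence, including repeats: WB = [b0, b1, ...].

0: W B3 → L3 miss [D]
1: R B2 → L2 miss [-]
2: R B2 → L2 hit [-]
3: W B1 → L1 miss [D]
4: W B9 → L1 miss wb→B1 [D]
5: R B5 → L1 miss wb→B9 [-]
6: R B6 → L2 miss [-]
7: W B6 → L2 hit [D]

WB = [1, 9]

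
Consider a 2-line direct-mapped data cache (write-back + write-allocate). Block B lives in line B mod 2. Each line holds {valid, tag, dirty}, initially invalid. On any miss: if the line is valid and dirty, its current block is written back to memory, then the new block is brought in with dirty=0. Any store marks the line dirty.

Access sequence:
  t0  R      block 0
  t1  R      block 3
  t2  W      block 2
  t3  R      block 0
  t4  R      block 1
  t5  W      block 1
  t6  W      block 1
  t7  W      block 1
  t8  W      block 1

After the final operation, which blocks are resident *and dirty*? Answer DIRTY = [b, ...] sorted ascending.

  0 | R B0 → L0 miss [-]
  1 | R B3 → L1 miss [-]
  2 | W B2 → L0 miss [D]
  3 | R B0 → L0 miss wb→B2 [-]
  4 | R B1 → L1 miss [-]
  5 | W B1 → L1 hit [D]
  6 | W B1 → L1 hit [D]
  7 | W B1 → L1 hit [D]
  8 | W B1 → L1 hit [D]

DIRTY = [1]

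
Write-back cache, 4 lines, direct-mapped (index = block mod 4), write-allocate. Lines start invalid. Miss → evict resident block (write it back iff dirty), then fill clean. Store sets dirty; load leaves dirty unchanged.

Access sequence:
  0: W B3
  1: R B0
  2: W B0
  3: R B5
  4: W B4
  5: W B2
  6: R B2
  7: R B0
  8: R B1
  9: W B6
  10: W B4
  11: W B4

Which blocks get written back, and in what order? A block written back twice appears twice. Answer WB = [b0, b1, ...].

WB = [0, 4, 2]

0: W B3 -> L3 miss  d=D]
1: R B0 -> L0 miss  d=-]
2: W B0 -> L0 hit  d=D]
3: R B5 -> L1 miss  d=-]
4: W B4 -> L0 miss wb->B0  d=D]
5: W B2 -> L2 miss  d=D]
6: R B2 -> L2 hit  d=D]
7: R B0 -> L0 miss wb->B4  d=-]
8: R B1 -> L1 miss  d=-]
9: W B6 -> L2 miss wb->B2  d=D]
10: W B4 -> L0 miss  d=D]
11: W B4 -> L0 hit  d=D]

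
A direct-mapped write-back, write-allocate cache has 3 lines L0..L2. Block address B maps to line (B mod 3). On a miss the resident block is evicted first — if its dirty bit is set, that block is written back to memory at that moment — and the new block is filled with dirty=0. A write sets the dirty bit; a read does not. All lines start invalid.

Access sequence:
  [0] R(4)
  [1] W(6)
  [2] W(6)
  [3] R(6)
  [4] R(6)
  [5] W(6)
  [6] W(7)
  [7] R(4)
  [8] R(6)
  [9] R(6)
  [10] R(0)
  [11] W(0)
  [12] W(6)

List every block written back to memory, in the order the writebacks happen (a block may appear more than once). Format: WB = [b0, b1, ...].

WB = [7, 6, 0]

  0 | R B4 → L1 miss [-]
  1 | W B6 → L0 miss [D]
  2 | W B6 → L0 hit [D]
  3 | R B6 → L0 hit [D]
  4 | R B6 → L0 hit [D]
  5 | W B6 → L0 hit [D]
  6 | W B7 → L1 miss [D]
  7 | R B4 → L1 miss wb→B7 [-]
  8 | R B6 → L0 hit [D]
  9 | R B6 → L0 hit [D]
  10 | R B0 → L0 miss wb→B6 [-]
  11 | W B0 → L0 hit [D]
  12 | W B6 → L0 miss wb→B0 [D]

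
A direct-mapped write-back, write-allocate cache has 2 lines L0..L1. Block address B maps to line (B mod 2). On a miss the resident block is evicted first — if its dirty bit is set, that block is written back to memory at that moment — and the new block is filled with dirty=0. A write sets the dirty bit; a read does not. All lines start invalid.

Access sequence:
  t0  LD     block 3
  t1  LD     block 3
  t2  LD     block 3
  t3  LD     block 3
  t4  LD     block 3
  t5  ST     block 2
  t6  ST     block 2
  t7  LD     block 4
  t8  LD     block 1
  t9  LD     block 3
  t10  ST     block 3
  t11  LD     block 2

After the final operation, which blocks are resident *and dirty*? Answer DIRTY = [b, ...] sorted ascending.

DIRTY = [3]

0: R B3 -> L1 miss  d=-]
1: R B3 -> L1 hit  d=-]
2: R B3 -> L1 hit  d=-]
3: R B3 -> L1 hit  d=-]
4: R B3 -> L1 hit  d=-]
5: W B2 -> L0 miss  d=D]
6: W B2 -> L0 hit  d=D]
7: R B4 -> L0 miss wb->B2  d=-]
8: R B1 -> L1 miss  d=-]
9: R B3 -> L1 miss  d=-]
10: W B3 -> L1 hit  d=D]
11: R B2 -> L0 miss  d=-]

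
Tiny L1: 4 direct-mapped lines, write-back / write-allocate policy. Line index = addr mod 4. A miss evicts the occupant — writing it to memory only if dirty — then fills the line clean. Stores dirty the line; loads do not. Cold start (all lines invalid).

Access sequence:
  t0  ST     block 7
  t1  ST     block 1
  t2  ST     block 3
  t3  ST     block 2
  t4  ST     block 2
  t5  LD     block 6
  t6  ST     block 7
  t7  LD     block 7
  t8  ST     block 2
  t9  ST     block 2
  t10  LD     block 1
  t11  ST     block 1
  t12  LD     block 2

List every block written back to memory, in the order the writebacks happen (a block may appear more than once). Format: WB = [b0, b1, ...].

0: W B7 -> L3 miss  d=D]
1: W B1 -> L1 miss  d=D]
2: W B3 -> L3 miss wb->B7  d=D]
3: W B2 -> L2 miss  d=D]
4: W B2 -> L2 hit  d=D]
5: R B6 -> L2 miss wb->B2  d=-]
6: W B7 -> L3 miss wb->B3  d=D]
7: R B7 -> L3 hit  d=D]
8: W B2 -> L2 miss  d=D]
9: W B2 -> L2 hit  d=D]
10: R B1 -> L1 hit  d=D]
11: W B1 -> L1 hit  d=D]
12: R B2 -> L2 hit  d=D]

WB = [7, 2, 3]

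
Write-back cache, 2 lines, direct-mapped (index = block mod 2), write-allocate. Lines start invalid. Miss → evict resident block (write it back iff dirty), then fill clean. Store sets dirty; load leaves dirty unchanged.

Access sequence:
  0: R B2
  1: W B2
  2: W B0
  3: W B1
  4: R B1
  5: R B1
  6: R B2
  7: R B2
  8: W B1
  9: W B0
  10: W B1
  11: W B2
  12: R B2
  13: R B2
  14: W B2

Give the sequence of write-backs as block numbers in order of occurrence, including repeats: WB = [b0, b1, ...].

WB = [2, 0, 0]

  0 | R B2 → L0 miss [-]
  1 | W B2 → L0 hit [D]
  2 | W B0 → L0 miss wb→B2 [D]
  3 | W B1 → L1 miss [D]
  4 | R B1 → L1 hit [D]
  5 | R B1 → L1 hit [D]
  6 | R B2 → L0 miss wb→B0 [-]
  7 | R B2 → L0 hit [-]
  8 | W B1 → L1 hit [D]
  9 | W B0 → L0 miss [D]
  10 | W B1 → L1 hit [D]
  11 | W B2 → L0 miss wb→B0 [D]
  12 | R B2 → L0 hit [D]
  13 | R B2 → L0 hit [D]
  14 | W B2 → L0 hit [D]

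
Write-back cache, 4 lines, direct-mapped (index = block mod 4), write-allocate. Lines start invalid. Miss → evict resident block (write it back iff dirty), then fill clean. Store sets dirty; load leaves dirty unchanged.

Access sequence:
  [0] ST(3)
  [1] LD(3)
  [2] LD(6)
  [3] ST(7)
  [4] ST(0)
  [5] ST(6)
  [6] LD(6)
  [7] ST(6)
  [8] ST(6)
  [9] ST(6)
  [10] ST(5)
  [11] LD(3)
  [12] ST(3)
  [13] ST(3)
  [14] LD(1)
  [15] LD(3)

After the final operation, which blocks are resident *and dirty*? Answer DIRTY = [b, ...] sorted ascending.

DIRTY = [0, 3, 6]

0: W B3 -> L3 miss  d=D]
1: R B3 -> L3 hit  d=D]
2: R B6 -> L2 miss  d=-]
3: W B7 -> L3 miss wb->B3  d=D]
4: W B0 -> L0 miss  d=D]
5: W B6 -> L2 hit  d=D]
6: R B6 -> L2 hit  d=D]
7: W B6 -> L2 hit  d=D]
8: W B6 -> L2 hit  d=D]
9: W B6 -> L2 hit  d=D]
10: W B5 -> L1 miss  d=D]
11: R B3 -> L3 miss wb->B7  d=-]
12: W B3 -> L3 hit  d=D]
13: W B3 -> L3 hit  d=D]
14: R B1 -> L1 miss wb->B5  d=-]
15: R B3 -> L3 hit  d=D]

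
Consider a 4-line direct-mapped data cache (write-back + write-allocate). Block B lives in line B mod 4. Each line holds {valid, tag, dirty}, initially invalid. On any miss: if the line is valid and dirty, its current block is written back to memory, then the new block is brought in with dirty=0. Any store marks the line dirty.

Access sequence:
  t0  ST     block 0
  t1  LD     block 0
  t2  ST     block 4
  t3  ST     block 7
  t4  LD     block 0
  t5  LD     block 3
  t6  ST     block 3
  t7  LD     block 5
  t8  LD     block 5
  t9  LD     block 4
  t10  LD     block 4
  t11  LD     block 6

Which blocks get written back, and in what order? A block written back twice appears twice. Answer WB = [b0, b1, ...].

WB = [0, 4, 7]

0: W B0 -> L0 miss  d=D]
1: R B0 -> L0 hit  d=D]
2: W B4 -> L0 miss wb->B0  d=D]
3: W B7 -> L3 miss  d=D]
4: R B0 -> L0 miss wb->B4  d=-]
5: R B3 -> L3 miss wb->B7  d=-]
6: W B3 -> L3 hit  d=D]
7: R B5 -> L1 miss  d=-]
8: R B5 -> L1 hit  d=-]
9: R B4 -> L0 miss  d=-]
10: R B4 -> L0 hit  d=-]
11: R B6 -> L2 miss  d=-]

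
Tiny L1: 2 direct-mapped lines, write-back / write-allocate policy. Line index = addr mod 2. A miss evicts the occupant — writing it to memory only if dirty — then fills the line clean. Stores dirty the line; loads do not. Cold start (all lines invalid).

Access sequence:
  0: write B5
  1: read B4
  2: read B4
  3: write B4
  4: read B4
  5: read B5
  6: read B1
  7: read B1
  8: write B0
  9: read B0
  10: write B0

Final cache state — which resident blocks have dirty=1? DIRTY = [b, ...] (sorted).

0: W B5 → L1 miss [D]
1: R B4 → L0 miss [-]
2: R B4 → L0 hit [-]
3: W B4 → L0 hit [D]
4: R B4 → L0 hit [D]
5: R B5 → L1 hit [D]
6: R B1 → L1 miss wb→B5 [-]
7: R B1 → L1 hit [-]
8: W B0 → L0 miss wb→B4 [D]
9: R B0 → L0 hit [D]
10: W B0 → L0 hit [D]

DIRTY = [0]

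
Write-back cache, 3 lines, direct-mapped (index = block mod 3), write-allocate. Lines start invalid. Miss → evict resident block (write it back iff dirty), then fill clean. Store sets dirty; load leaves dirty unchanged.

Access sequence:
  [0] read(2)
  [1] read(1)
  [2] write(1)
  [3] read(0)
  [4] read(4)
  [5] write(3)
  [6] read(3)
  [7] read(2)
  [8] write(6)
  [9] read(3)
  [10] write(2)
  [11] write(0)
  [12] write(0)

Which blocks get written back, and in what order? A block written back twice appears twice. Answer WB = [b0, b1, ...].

WB = [1, 3, 6]

  0 | R B2 → L2 miss [-]
  1 | R B1 → L1 miss [-]
  2 | W B1 → L1 hit [D]
  3 | R B0 → L0 miss [-]
  4 | R B4 → L1 miss wb→B1 [-]
  5 | W B3 → L0 miss [D]
  6 | R B3 → L0 hit [D]
  7 | R B2 → L2 hit [-]
  8 | W B6 → L0 miss wb→B3 [D]
  9 | R B3 → L0 miss wb→B6 [-]
  10 | W B2 → L2 hit [D]
  11 | W B0 → L0 miss [D]
  12 | W B0 → L0 hit [D]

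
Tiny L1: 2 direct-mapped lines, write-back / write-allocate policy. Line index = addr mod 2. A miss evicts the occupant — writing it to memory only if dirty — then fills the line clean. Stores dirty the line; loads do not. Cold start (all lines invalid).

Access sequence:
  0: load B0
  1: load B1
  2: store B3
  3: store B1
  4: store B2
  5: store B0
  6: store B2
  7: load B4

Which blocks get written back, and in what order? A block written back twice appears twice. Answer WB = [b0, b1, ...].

WB = [3, 2, 0, 2]

0: R B0 -> L0 miss  d=-]
1: R B1 -> L1 miss  d=-]
2: W B3 -> L1 miss  d=D]
3: W B1 -> L1 miss wb->B3  d=D]
4: W B2 -> L0 miss  d=D]
5: W B0 -> L0 miss wb->B2  d=D]
6: W B2 -> L0 miss wb->B0  d=D]
7: R B4 -> L0 miss wb->B2  d=-]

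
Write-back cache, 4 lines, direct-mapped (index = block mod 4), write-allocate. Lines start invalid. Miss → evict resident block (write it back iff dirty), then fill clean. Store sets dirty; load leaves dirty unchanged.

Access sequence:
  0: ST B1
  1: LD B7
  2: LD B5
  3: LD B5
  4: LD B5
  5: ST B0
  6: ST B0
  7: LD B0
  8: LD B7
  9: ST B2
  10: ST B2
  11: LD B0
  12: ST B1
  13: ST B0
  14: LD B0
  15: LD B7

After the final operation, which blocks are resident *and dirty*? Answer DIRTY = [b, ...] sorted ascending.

DIRTY = [0, 1, 2]

  0 | W B1 → L1 miss [D]
  1 | R B7 → L3 miss [-]
  2 | R B5 → L1 miss wb→B1 [-]
  3 | R B5 → L1 hit [-]
  4 | R B5 → L1 hit [-]
  5 | W B0 → L0 miss [D]
  6 | W B0 → L0 hit [D]
  7 | R B0 → L0 hit [D]
  8 | R B7 → L3 hit [-]
  9 | W B2 → L2 miss [D]
  10 | W B2 → L2 hit [D]
  11 | R B0 → L0 hit [D]
  12 | W B1 → L1 miss [D]
  13 | W B0 → L0 hit [D]
  14 | R B0 → L0 hit [D]
  15 | R B7 → L3 hit [-]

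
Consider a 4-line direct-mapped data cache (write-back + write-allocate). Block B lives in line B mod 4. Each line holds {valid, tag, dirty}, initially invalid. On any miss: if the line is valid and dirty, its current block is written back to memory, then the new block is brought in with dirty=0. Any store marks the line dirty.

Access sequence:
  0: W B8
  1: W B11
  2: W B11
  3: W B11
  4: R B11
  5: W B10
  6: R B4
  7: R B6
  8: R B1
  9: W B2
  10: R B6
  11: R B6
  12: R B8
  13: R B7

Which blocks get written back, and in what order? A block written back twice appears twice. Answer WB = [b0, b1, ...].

  0 | W B8 → L0 miss [D]
  1 | W B11 → L3 miss [D]
  2 | W B11 → L3 hit [D]
  3 | W B11 → L3 hit [D]
  4 | R B11 → L3 hit [D]
  5 | W B10 → L2 miss [D]
  6 | R B4 → L0 miss wb→B8 [-]
  7 | R B6 → L2 miss wb→B10 [-]
  8 | R B1 → L1 miss [-]
  9 | W B2 → L2 miss [D]
  10 | R B6 → L2 miss wb→B2 [-]
  11 | R B6 → L2 hit [-]
  12 | R B8 → L0 miss [-]
  13 | R B7 → L3 miss wb→B11 [-]

WB = [8, 10, 2, 11]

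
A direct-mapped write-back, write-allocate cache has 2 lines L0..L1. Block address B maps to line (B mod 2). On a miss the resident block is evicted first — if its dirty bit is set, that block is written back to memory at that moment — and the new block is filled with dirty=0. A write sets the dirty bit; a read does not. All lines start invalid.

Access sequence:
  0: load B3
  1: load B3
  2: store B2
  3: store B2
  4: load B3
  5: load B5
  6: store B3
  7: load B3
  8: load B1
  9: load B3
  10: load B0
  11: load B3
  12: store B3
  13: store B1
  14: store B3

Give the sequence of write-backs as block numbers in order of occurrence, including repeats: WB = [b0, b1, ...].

WB = [3, 2, 3, 1]

  0 | R B3 → L1 miss [-]
  1 | R B3 → L1 hit [-]
  2 | W B2 → L0 miss [D]
  3 | W B2 → L0 hit [D]
  4 | R B3 → L1 hit [-]
  5 | R B5 → L1 miss [-]
  6 | W B3 → L1 miss [D]
  7 | R B3 → L1 hit [D]
  8 | R B1 → L1 miss wb→B3 [-]
  9 | R B3 → L1 miss [-]
  10 | R B0 → L0 miss wb→B2 [-]
  11 | R B3 → L1 hit [-]
  12 | W B3 → L1 hit [D]
  13 | W B1 → L1 miss wb→B3 [D]
  14 | W B3 → L1 miss wb→B1 [D]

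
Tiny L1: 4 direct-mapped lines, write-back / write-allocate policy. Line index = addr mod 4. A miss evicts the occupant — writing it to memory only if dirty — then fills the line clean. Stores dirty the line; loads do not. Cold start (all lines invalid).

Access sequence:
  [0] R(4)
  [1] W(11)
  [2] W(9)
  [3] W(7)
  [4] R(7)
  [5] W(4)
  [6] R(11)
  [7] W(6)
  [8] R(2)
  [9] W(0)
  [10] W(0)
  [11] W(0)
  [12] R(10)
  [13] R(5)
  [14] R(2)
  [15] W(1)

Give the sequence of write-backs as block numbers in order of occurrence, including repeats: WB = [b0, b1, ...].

WB = [11, 7, 6, 4, 9]

0: R B4 -> L0 miss  d=-]
1: W B11 -> L3 miss  d=D]
2: W B9 -> L1 miss  d=D]
3: W B7 -> L3 miss wb->B11  d=D]
4: R B7 -> L3 hit  d=D]
5: W B4 -> L0 hit  d=D]
6: R B11 -> L3 miss wb->B7  d=-]
7: W B6 -> L2 miss  d=D]
8: R B2 -> L2 miss wb->B6  d=-]
9: W B0 -> L0 miss wb->B4  d=D]
10: W B0 -> L0 hit  d=D]
11: W B0 -> L0 hit  d=D]
12: R B10 -> L2 miss  d=-]
13: R B5 -> L1 miss wb->B9  d=-]
14: R B2 -> L2 miss  d=-]
15: W B1 -> L1 miss  d=D]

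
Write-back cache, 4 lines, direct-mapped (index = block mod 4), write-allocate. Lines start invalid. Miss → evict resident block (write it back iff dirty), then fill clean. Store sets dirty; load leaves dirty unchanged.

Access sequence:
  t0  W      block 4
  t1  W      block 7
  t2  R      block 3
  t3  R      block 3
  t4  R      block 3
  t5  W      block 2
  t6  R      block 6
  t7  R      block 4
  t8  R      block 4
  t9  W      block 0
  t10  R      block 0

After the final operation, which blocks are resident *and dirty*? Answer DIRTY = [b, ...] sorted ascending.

  0 | W B4 → L0 miss [D]
  1 | W B7 → L3 miss [D]
  2 | R B3 → L3 miss wb→B7 [-]
  3 | R B3 → L3 hit [-]
  4 | R B3 → L3 hit [-]
  5 | W B2 → L2 miss [D]
  6 | R B6 → L2 miss wb→B2 [-]
  7 | R B4 → L0 hit [D]
  8 | R B4 → L0 hit [D]
  9 | W B0 → L0 miss wb→B4 [D]
  10 | R B0 → L0 hit [D]

DIRTY = [0]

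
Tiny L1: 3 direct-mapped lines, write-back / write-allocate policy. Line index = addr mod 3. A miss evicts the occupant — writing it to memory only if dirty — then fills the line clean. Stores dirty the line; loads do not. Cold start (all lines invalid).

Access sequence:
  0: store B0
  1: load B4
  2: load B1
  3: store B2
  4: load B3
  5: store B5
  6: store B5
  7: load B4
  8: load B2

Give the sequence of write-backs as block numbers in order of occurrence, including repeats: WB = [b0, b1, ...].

0: W B0 → L0 miss [D]
1: R B4 → L1 miss [-]
2: R B1 → L1 miss [-]
3: W B2 → L2 miss [D]
4: R B3 → L0 miss wb→B0 [-]
5: W B5 → L2 miss wb→B2 [D]
6: W B5 → L2 hit [D]
7: R B4 → L1 miss [-]
8: R B2 → L2 miss wb→B5 [-]

WB = [0, 2, 5]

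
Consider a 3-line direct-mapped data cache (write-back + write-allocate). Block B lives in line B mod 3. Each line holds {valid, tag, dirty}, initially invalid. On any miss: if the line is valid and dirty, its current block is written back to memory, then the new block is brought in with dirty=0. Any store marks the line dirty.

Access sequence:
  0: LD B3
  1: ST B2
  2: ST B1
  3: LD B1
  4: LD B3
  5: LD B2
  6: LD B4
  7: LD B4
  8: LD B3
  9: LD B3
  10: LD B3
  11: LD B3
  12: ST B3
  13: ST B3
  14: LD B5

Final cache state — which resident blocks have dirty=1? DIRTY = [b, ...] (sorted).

  0 | R B3 → L0 miss [-]
  1 | W B2 → L2 miss [D]
  2 | W B1 → L1 miss [D]
  3 | R B1 → L1 hit [D]
  4 | R B3 → L0 hit [-]
  5 | R B2 → L2 hit [D]
  6 | R B4 → L1 miss wb→B1 [-]
  7 | R B4 → L1 hit [-]
  8 | R B3 → L0 hit [-]
  9 | R B3 → L0 hit [-]
  10 | R B3 → L0 hit [-]
  11 | R B3 → L0 hit [-]
  12 | W B3 → L0 hit [D]
  13 | W B3 → L0 hit [D]
  14 | R B5 → L2 miss wb→B2 [-]

DIRTY = [3]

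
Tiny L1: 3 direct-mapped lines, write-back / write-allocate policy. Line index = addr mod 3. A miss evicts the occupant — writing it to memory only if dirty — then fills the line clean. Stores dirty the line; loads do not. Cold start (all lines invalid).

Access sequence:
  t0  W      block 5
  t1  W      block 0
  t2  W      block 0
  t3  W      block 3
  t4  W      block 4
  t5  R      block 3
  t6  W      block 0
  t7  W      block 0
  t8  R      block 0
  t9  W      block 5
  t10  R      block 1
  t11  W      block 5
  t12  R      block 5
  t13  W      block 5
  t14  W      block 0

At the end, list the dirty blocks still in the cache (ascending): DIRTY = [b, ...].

DIRTY = [0, 5]

0: W B5 → L2 miss [D]
1: W B0 → L0 miss [D]
2: W B0 → L0 hit [D]
3: W B3 → L0 miss wb→B0 [D]
4: W B4 → L1 miss [D]
5: R B3 → L0 hit [D]
6: W B0 → L0 miss wb→B3 [D]
7: W B0 → L0 hit [D]
8: R B0 → L0 hit [D]
9: W B5 → L2 hit [D]
10: R B1 → L1 miss wb→B4 [-]
11: W B5 → L2 hit [D]
12: R B5 → L2 hit [D]
13: W B5 → L2 hit [D]
14: W B0 → L0 hit [D]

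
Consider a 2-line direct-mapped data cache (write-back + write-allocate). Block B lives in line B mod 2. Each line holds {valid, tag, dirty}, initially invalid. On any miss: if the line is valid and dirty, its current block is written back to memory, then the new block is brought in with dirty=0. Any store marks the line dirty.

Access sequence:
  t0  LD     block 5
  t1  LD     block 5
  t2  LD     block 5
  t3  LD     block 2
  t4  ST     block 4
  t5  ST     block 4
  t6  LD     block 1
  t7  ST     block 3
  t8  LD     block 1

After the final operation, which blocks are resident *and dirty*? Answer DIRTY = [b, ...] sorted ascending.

DIRTY = [4]

0: R B5 -> L1 miss  d=-]
1: R B5 -> L1 hit  d=-]
2: R B5 -> L1 hit  d=-]
3: R B2 -> L0 miss  d=-]
4: W B4 -> L0 miss  d=D]
5: W B4 -> L0 hit  d=D]
6: R B1 -> L1 miss  d=-]
7: W B3 -> L1 miss  d=D]
8: R B1 -> L1 miss wb->B3  d=-]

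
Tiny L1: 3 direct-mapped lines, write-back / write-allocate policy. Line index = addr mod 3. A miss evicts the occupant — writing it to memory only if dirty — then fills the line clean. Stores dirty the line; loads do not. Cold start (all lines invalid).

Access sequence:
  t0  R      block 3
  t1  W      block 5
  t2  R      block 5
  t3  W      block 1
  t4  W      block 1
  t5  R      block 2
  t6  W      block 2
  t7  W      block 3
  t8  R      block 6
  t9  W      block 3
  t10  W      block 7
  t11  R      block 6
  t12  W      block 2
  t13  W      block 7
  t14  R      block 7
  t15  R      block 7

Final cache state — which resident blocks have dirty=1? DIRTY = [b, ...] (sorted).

  0 | R B3 → L0 miss [-]
  1 | W B5 → L2 miss [D]
  2 | R B5 → L2 hit [D]
  3 | W B1 → L1 miss [D]
  4 | W B1 → L1 hit [D]
  5 | R B2 → L2 miss wb→B5 [-]
  6 | W B2 → L2 hit [D]
  7 | W B3 → L0 hit [D]
  8 | R B6 → L0 miss wb→B3 [-]
  9 | W B3 → L0 miss [D]
  10 | W B7 → L1 miss wb→B1 [D]
  11 | R B6 → L0 miss wb→B3 [-]
  12 | W B2 → L2 hit [D]
  13 | W B7 → L1 hit [D]
  14 | R B7 → L1 hit [D]
  15 | R B7 → L1 hit [D]

DIRTY = [2, 7]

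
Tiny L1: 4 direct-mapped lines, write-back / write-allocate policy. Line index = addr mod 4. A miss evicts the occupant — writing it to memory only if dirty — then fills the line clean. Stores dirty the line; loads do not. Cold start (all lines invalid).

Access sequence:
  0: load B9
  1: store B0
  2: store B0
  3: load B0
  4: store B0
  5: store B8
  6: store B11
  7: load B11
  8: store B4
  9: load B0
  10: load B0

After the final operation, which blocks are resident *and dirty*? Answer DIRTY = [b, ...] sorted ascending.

  0 | R B9 → L1 miss [-]
  1 | W B0 → L0 miss [D]
  2 | W B0 → L0 hit [D]
  3 | R B0 → L0 hit [D]
  4 | W B0 → L0 hit [D]
  5 | W B8 → L0 miss wb→B0 [D]
  6 | W B11 → L3 miss [D]
  7 | R B11 → L3 hit [D]
  8 | W B4 → L0 miss wb→B8 [D]
  9 | R B0 → L0 miss wb→B4 [-]
  10 | R B0 → L0 hit [-]

DIRTY = [11]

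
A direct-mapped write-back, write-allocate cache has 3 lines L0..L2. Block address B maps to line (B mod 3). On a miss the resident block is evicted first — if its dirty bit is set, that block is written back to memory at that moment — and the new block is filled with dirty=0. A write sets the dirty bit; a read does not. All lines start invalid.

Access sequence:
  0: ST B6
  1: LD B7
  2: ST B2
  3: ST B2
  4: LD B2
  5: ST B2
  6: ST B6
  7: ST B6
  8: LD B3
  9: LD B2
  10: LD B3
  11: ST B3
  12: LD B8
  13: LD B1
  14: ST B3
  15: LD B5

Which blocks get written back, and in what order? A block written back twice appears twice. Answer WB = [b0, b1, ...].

WB = [6, 2]

  0 | W B6 → L0 miss [D]
  1 | R B7 → L1 miss [-]
  2 | W B2 → L2 miss [D]
  3 | W B2 → L2 hit [D]
  4 | R B2 → L2 hit [D]
  5 | W B2 → L2 hit [D]
  6 | W B6 → L0 hit [D]
  7 | W B6 → L0 hit [D]
  8 | R B3 → L0 miss wb→B6 [-]
  9 | R B2 → L2 hit [D]
  10 | R B3 → L0 hit [-]
  11 | W B3 → L0 hit [D]
  12 | R B8 → L2 miss wb→B2 [-]
  13 | R B1 → L1 miss [-]
  14 | W B3 → L0 hit [D]
  15 | R B5 → L2 miss [-]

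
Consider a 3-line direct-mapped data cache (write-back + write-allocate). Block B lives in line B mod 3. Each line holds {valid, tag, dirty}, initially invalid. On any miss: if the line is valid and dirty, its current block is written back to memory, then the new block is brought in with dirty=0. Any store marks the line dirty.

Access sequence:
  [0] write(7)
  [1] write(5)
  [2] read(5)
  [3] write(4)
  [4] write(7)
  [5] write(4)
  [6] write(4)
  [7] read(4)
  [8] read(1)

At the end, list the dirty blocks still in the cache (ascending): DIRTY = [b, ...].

DIRTY = [5]

  0 | W B7 → L1 miss [D]
  1 | W B5 → L2 miss [D]
  2 | R B5 → L2 hit [D]
  3 | W B4 → L1 miss wb→B7 [D]
  4 | W B7 → L1 miss wb→B4 [D]
  5 | W B4 → L1 miss wb→B7 [D]
  6 | W B4 → L1 hit [D]
  7 | R B4 → L1 hit [D]
  8 | R B1 → L1 miss wb→B4 [-]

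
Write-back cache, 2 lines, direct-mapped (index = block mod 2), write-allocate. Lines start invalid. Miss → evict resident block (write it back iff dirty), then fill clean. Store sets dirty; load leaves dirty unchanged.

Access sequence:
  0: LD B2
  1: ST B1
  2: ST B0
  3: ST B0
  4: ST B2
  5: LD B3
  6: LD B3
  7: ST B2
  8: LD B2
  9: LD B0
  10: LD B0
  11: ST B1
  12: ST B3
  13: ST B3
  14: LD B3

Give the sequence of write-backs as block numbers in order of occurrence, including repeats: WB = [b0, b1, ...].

0: R B2 → L0 miss [-]
1: W B1 → L1 miss [D]
2: W B0 → L0 miss [D]
3: W B0 → L0 hit [D]
4: W B2 → L0 miss wb→B0 [D]
5: R B3 → L1 miss wb→B1 [-]
6: R B3 → L1 hit [-]
7: W B2 → L0 hit [D]
8: R B2 → L0 hit [D]
9: R B0 → L0 miss wb→B2 [-]
10: R B0 → L0 hit [-]
11: W B1 → L1 miss [D]
12: W B3 → L1 miss wb→B1 [D]
13: W B3 → L1 hit [D]
14: R B3 → L1 hit [D]

WB = [0, 1, 2, 1]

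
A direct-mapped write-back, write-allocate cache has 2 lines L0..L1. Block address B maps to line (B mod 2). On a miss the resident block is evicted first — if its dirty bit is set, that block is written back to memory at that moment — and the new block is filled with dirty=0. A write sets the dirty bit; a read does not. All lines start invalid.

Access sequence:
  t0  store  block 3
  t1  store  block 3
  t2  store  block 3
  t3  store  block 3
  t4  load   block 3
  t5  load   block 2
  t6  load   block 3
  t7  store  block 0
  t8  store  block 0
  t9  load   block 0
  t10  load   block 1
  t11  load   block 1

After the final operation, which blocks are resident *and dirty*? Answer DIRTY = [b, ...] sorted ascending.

0: W B3 -> L1 miss  d=D]
1: W B3 -> L1 hit  d=D]
2: W B3 -> L1 hit  d=D]
3: W B3 -> L1 hit  d=D]
4: R B3 -> L1 hit  d=D]
5: R B2 -> L0 miss  d=-]
6: R B3 -> L1 hit  d=D]
7: W B0 -> L0 miss  d=D]
8: W B0 -> L0 hit  d=D]
9: R B0 -> L0 hit  d=D]
10: R B1 -> L1 miss wb->B3  d=-]
11: R B1 -> L1 hit  d=-]

DIRTY = [0]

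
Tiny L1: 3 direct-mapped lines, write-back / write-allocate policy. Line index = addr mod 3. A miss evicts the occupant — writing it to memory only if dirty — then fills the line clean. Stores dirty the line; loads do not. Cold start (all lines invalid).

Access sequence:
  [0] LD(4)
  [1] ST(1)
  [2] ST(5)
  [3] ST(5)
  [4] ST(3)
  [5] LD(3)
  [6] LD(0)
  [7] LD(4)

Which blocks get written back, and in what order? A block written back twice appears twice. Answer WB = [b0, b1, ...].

  0 | R B4 → L1 miss [-]
  1 | W B1 → L1 miss [D]
  2 | W B5 → L2 miss [D]
  3 | W B5 → L2 hit [D]
  4 | W B3 → L0 miss [D]
  5 | R B3 → L0 hit [D]
  6 | R B0 → L0 miss wb→B3 [-]
  7 | R B4 → L1 miss wb→B1 [-]

WB = [3, 1]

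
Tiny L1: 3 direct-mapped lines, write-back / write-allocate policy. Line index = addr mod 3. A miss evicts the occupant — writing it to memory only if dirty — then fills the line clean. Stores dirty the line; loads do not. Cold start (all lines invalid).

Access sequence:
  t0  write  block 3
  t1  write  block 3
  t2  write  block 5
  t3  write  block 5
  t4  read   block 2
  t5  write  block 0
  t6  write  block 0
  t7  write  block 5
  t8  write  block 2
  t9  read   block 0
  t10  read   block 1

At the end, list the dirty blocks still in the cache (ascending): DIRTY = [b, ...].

DIRTY = [0, 2]

0: W B3 → L0 miss [D]
1: W B3 → L0 hit [D]
2: W B5 → L2 miss [D]
3: W B5 → L2 hit [D]
4: R B2 → L2 miss wb→B5 [-]
5: W B0 → L0 miss wb→B3 [D]
6: W B0 → L0 hit [D]
7: W B5 → L2 miss [D]
8: W B2 → L2 miss wb→B5 [D]
9: R B0 → L0 hit [D]
10: R B1 → L1 miss [-]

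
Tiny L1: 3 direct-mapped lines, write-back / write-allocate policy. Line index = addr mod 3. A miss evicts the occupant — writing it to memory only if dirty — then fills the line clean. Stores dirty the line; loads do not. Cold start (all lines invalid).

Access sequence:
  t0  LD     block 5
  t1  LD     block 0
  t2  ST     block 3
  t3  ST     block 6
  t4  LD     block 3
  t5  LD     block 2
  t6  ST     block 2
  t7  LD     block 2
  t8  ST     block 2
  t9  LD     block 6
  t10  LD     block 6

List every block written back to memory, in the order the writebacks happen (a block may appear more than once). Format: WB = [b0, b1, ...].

WB = [3, 6]

  0 | R B5 → L2 miss [-]
  1 | R B0 → L0 miss [-]
  2 | W B3 → L0 miss [D]
  3 | W B6 → L0 miss wb→B3 [D]
  4 | R B3 → L0 miss wb→B6 [-]
  5 | R B2 → L2 miss [-]
  6 | W B2 → L2 hit [D]
  7 | R B2 → L2 hit [D]
  8 | W B2 → L2 hit [D]
  9 | R B6 → L0 miss [-]
  10 | R B6 → L0 hit [-]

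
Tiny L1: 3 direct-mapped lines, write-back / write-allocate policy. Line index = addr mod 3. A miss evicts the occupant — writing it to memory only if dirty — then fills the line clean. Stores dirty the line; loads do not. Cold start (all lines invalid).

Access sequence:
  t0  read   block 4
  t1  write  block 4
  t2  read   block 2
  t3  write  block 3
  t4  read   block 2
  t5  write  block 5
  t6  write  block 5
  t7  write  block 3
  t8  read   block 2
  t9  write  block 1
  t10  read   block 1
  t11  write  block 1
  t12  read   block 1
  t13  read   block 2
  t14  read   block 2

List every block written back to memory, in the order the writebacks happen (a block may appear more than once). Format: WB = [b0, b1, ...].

WB = [5, 4]

  0 | R B4 → L1 miss [-]
  1 | W B4 → L1 hit [D]
  2 | R B2 → L2 miss [-]
  3 | W B3 → L0 miss [D]
  4 | R B2 → L2 hit [-]
  5 | W B5 → L2 miss [D]
  6 | W B5 → L2 hit [D]
  7 | W B3 → L0 hit [D]
  8 | R B2 → L2 miss wb→B5 [-]
  9 | W B1 → L1 miss wb→B4 [D]
  10 | R B1 → L1 hit [D]
  11 | W B1 → L1 hit [D]
  12 | R B1 → L1 hit [D]
  13 | R B2 → L2 hit [-]
  14 | R B2 → L2 hit [-]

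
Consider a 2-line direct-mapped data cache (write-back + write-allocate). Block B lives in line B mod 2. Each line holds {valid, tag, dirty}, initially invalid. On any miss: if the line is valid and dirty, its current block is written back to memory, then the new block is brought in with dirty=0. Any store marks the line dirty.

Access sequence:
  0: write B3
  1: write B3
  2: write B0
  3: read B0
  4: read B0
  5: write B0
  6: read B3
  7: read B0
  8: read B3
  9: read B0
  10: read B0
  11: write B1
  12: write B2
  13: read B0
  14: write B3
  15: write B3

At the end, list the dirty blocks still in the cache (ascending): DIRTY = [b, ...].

DIRTY = [3]

0: W B3 -> L1 miss  d=D]
1: W B3 -> L1 hit  d=D]
2: W B0 -> L0 miss  d=D]
3: R B0 -> L0 hit  d=D]
4: R B0 -> L0 hit  d=D]
5: W B0 -> L0 hit  d=D]
6: R B3 -> L1 hit  d=D]
7: R B0 -> L0 hit  d=D]
8: R B3 -> L1 hit  d=D]
9: R B0 -> L0 hit  d=D]
10: R B0 -> L0 hit  d=D]
11: W B1 -> L1 miss wb->B3  d=D]
12: W B2 -> L0 miss wb->B0  d=D]
13: R B0 -> L0 miss wb->B2  d=-]
14: W B3 -> L1 miss wb->B1  d=D]
15: W B3 -> L1 hit  d=D]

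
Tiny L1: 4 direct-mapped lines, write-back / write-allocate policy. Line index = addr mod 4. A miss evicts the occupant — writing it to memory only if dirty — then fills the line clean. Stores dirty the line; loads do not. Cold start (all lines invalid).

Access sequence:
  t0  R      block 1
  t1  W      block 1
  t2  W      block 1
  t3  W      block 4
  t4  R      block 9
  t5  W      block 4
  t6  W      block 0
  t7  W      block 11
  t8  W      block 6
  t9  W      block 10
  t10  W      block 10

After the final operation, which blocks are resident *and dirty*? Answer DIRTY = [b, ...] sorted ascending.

DIRTY = [0, 10, 11]

0: R B1 → L1 miss [-]
1: W B1 → L1 hit [D]
2: W B1 → L1 hit [D]
3: W B4 → L0 miss [D]
4: R B9 → L1 miss wb→B1 [-]
5: W B4 → L0 hit [D]
6: W B0 → L0 miss wb→B4 [D]
7: W B11 → L3 miss [D]
8: W B6 → L2 miss [D]
9: W B10 → L2 miss wb→B6 [D]
10: W B10 → L2 hit [D]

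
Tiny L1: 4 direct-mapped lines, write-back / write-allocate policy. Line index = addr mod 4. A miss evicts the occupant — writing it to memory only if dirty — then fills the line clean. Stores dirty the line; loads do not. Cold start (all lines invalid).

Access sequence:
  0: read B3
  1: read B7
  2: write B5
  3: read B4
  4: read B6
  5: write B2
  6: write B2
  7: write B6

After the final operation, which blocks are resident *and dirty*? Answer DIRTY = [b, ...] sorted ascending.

0: R B3 -> L3 miss  d=-]
1: R B7 -> L3 miss  d=-]
2: W B5 -> L1 miss  d=D]
3: R B4 -> L0 miss  d=-]
4: R B6 -> L2 miss  d=-]
5: W B2 -> L2 miss  d=D]
6: W B2 -> L2 hit  d=D]
7: W B6 -> L2 miss wb->B2  d=D]

DIRTY = [5, 6]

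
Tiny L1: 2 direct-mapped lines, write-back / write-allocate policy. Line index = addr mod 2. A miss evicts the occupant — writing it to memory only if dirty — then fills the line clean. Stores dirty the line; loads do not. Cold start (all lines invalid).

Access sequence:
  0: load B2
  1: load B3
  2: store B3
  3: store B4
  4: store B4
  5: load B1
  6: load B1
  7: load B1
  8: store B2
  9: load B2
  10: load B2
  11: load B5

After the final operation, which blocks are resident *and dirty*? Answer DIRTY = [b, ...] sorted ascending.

0: R B2 → L0 miss [-]
1: R B3 → L1 miss [-]
2: W B3 → L1 hit [D]
3: W B4 → L0 miss [D]
4: W B4 → L0 hit [D]
5: R B1 → L1 miss wb→B3 [-]
6: R B1 → L1 hit [-]
7: R B1 → L1 hit [-]
8: W B2 → L0 miss wb→B4 [D]
9: R B2 → L0 hit [D]
10: R B2 → L0 hit [D]
11: R B5 → L1 miss [-]

DIRTY = [2]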